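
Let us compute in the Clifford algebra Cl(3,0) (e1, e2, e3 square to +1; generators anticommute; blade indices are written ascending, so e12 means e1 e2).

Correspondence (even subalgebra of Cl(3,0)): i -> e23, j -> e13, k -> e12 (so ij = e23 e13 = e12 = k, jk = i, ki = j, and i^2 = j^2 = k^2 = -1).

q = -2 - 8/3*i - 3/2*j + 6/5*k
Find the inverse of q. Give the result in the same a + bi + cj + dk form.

In blades: q = -2 + 6/5*e12 - 3/2*e13 - 8/3*e23.
With qbar = -2 - 6/5*e12 + 3/2*e13 + 8/3*e23 (scalar fixed, mapped units negated), q qbar = 13321/900 (the sum of squared coefficients), so q^-1 = qbar / (13321/900) = -1800/13321 - 1080/13321*e12 + 1350/13321*e13 + 2400/13321*e23; translating back:
Answer: -1800/13321 + 2400/13321*i + 1350/13321*j - 1080/13321*k


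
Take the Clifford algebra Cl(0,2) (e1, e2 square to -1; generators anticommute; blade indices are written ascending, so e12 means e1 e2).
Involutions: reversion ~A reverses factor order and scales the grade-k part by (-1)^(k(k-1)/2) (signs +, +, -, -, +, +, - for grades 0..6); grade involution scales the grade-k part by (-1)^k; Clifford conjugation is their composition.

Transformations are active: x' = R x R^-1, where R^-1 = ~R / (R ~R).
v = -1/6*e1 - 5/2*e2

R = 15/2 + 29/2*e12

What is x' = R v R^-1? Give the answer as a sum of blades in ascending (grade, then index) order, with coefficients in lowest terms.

~R = 15/2 - 29/2*e12, and R ~R = 533/2, so R^-1 = ~R / (533/2).
R v = 35*e1 - 127/6*e2
Answer: 6833/3198*e1 + 1395/1066*e2


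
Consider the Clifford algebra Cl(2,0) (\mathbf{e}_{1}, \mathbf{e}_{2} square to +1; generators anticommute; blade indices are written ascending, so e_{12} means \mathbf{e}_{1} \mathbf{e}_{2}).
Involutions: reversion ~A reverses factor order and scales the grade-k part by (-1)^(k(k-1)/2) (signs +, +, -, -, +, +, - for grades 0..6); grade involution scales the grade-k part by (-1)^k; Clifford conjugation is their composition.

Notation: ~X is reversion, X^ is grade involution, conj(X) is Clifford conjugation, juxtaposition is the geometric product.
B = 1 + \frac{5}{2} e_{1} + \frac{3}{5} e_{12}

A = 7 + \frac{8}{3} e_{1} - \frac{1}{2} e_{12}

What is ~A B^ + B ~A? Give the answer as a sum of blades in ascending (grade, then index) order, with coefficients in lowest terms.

first term: \frac{1}{30} - \frac{89}{6} e_{1} + \frac{57}{20} e_{2} + \frac{47}{10} e_{12}
second term: \frac{401}{30} + \frac{121}{6} e_{1} - \frac{7}{20} e_{2} + \frac{47}{10} e_{12}
Answer: \frac{67}{5} + \frac{16}{3} e_{1} + \frac{5}{2} e_{2} + \frac{47}{5} e_{12}


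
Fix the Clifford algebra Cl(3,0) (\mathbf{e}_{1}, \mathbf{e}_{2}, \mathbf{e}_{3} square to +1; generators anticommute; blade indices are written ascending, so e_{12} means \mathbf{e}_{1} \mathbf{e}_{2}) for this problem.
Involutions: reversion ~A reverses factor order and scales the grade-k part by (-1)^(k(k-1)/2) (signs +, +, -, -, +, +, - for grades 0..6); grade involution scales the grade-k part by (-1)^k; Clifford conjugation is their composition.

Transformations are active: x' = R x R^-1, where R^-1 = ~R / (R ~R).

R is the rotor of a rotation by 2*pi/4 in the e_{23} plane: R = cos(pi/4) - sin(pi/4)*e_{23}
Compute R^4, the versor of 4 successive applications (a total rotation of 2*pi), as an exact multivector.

Rotor phase runs at HALF the rotation angle; powers of one rotor simply add phase, so after 4 steps in e_{23} the phase is 4*pi/4 = \pi and R^4 = cos(\pi) - sin(\pi)*e_{23}.
cos(\pi) = -1 and sin(\pi) = 0, so R^4 = -1. The total rotation 2*pi is 1 full turn, so every vector returns to itself, yet the rotor is -1, on the OTHER sheet of the double cover (an odd number of 2*pi turns).
Answer: -1


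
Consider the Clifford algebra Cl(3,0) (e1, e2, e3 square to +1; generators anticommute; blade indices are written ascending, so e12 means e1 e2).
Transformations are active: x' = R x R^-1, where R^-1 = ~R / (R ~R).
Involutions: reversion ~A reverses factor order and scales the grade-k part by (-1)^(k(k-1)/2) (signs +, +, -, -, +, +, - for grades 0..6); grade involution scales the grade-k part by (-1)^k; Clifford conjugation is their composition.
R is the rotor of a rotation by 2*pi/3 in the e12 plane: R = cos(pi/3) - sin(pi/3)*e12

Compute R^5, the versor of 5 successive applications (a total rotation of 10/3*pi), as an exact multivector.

Rotor phase runs at HALF the rotation angle; powers of one rotor simply add phase, so after 5 steps in e12 the phase is 5*pi/3 = 5*pi/3 and R^5 = cos(5*pi/3) - sin(5*pi/3)*e12.
cos(5*pi/3) = 1/2 and sin(5*pi/3) = -sqrt(3)/2, so R^5 = 1/2 + sqrt(3)/2*e12. The net rotation is 4/3*pi (after discarding 1 full turn, each of which contributes a factor -1 to the rotor); the rotor keeps the half-angle phase exactly.
Answer: 1/2 + sqrt(3)/2*e12


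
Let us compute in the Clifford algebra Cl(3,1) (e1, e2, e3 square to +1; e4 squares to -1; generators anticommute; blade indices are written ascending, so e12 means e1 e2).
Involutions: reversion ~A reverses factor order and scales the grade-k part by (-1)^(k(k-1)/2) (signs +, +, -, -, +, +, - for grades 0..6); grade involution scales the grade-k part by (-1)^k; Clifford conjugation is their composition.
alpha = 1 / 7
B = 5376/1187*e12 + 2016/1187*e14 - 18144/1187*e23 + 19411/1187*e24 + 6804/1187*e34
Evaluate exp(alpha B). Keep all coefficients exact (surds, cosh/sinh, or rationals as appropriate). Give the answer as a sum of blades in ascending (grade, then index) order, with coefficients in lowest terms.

B^2 term by term: the squares give (5376/1187)^2*(e12)^2 + (2016/1187)^2*(e14)^2 + (-18144/1187)^2*(e23)^2 + (19411/1187)^2*(e24)^2 + (6804/1187)^2*(e34)^2 = 28901376/1408969*(-1) + 4064256/1408969*(+1) + 329204736/1408969*(-1) + 376786921/1408969*(+1) + 46294416/1408969*(+1) = 49 (each basis 2-blade squares to minus the product of its generators' squares); cross terms between blades sharing an index anticommute and cancel; the commuting (index-disjoint) pairs give grade-4 terms 2*c*c'*(blade product), which cancel blade by blade — e1234: 73156608/1408969 - 73156608/1408969 = 0 — confirming B is simple. So B^2 = 49.
B^2 = 49 — the positive square puts this in the hyperbolic regime; l = 7, alpha*l = 1, so exp(alpha B) = cosh(1) + (sinh(1)/7)*B = cosh(1) + (sinh(1)/7)*B.
Answer: cosh(1) + 768*sinh(1)/1187*e12 + 288*sinh(1)/1187*e14 - 2592*sinh(1)/1187*e23 + 2773*sinh(1)/1187*e24 + 972*sinh(1)/1187*e34


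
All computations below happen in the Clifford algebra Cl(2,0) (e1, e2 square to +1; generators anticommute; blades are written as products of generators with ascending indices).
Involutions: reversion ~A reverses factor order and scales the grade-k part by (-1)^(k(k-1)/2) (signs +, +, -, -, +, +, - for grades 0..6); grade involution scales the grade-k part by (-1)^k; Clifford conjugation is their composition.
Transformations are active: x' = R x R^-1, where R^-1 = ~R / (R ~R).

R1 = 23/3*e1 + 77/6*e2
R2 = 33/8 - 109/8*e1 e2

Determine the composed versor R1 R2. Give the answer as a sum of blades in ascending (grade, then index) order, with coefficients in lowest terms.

Distribute over the terms of R1 (each basis-blade product reordered to ascending indices, repeated generators contracted through their squares):
(23/3*e1) R2 = 253/8*e1 - 2507/24*e2
(77/6*e2) R2 = 8393/48*e1 + 847/16*e2
Summing the partial products and collecting blades:
Answer: 9911/48*e1 - 2473/48*e2


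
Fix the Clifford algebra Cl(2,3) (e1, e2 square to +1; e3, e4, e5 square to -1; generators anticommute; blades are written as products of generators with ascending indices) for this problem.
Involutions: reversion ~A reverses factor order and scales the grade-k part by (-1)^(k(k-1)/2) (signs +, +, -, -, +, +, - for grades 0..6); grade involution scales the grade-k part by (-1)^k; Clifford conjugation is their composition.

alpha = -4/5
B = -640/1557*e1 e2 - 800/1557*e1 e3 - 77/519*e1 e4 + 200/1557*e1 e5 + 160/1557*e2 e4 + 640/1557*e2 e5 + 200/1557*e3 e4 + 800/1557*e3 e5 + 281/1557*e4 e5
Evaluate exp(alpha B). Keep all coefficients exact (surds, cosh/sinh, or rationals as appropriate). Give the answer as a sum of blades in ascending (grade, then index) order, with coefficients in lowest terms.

B^2 term by term: the squares give (-640/1557)^2*(e1 e2)^2 + (-800/1557)^2*(e1 e3)^2 + (-77/519)^2*(e1 e4)^2 + (200/1557)^2*(e1 e5)^2 + (160/1557)^2*(e2 e4)^2 + (640/1557)^2*(e2 e5)^2 + (200/1557)^2*(e3 e4)^2 + (800/1557)^2*(e3 e5)^2 + (281/1557)^2*(e4 e5)^2 = 409600/2424249*(-1) + 640000/2424249*(+1) + 5929/269361*(+1) + 40000/2424249*(+1) + 25600/2424249*(+1) + 409600/2424249*(+1) + 40000/2424249*(-1) + 640000/2424249*(-1) + 78961/2424249*(-1) = 0 (each basis 2-blade squares to minus the product of its generators' squares); cross terms between blades sharing an index anticommute and cancel; the commuting (index-disjoint) pairs give grade-4 terms 2*c*c'*(blade product), which cancel blade by blade — e1 e2 e3 e4: -256000/2424249 + 256000/2424249 = 0; e1 e2 e3 e5: -1024000/2424249 + 1024000/2424249 = 0; e1 e2 e4 e5: -359680/2424249 + 98560/808083 + 64000/2424249 = 0; e1 e3 e4 e5: -449600/2424249 + 123200/808083 + 80000/2424249 = 0; e2 e3 e4 e5: -256000/2424249 + 256000/2424249 = 0 — confirming B is simple. So B^2 = 0.
B^2 = 0, so the series truncates immediately: exp(alpha B) = 1 + alpha B (parabolic case).
Answer: 1 + 512/1557*e1 e2 + 640/1557*e1 e3 + 308/2595*e1 e4 - 160/1557*e1 e5 - 128/1557*e2 e4 - 512/1557*e2 e5 - 160/1557*e3 e4 - 640/1557*e3 e5 - 1124/7785*e4 e5


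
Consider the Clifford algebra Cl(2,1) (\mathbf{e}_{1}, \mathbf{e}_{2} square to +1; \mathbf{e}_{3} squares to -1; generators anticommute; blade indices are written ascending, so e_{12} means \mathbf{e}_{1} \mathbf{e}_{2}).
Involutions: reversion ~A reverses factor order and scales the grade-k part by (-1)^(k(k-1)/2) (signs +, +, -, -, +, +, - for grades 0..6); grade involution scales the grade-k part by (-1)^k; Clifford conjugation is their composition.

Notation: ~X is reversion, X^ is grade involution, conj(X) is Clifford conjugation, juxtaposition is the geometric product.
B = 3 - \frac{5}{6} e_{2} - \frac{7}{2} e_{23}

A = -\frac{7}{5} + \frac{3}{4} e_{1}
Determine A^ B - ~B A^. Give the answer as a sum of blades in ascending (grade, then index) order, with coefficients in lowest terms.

first term: -\frac{21}{5} - \frac{9}{4} e_{1} + \frac{7}{6} e_{2} + \frac{5}{8} e_{12} + \frac{49}{10} e_{23} + \frac{21}{8} e_{123}
second term: -\frac{21}{5} - \frac{9}{4} e_{1} + \frac{7}{6} e_{2} - \frac{5}{8} e_{12} - \frac{49}{10} e_{23} - \frac{21}{8} e_{123}
Answer: \frac{5}{4} e_{12} + \frac{49}{5} e_{23} + \frac{21}{4} e_{123}


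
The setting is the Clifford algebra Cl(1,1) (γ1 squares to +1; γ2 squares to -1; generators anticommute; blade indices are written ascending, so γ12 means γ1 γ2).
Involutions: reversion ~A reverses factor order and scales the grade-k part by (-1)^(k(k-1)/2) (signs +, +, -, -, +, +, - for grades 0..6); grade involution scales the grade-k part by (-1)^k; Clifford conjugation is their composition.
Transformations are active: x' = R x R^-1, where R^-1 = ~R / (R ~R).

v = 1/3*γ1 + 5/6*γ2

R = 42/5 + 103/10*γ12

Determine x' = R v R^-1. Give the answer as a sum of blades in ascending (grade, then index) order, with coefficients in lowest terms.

~R = 42/5 - 103/10*γ12, and R ~R = -3553/100, so R^-1 = ~R / (-3553/100).
R v = -347/60*γ1 + 107/30*γ2
Answer: 25595/10659*γ1 - 53717/21318*γ2


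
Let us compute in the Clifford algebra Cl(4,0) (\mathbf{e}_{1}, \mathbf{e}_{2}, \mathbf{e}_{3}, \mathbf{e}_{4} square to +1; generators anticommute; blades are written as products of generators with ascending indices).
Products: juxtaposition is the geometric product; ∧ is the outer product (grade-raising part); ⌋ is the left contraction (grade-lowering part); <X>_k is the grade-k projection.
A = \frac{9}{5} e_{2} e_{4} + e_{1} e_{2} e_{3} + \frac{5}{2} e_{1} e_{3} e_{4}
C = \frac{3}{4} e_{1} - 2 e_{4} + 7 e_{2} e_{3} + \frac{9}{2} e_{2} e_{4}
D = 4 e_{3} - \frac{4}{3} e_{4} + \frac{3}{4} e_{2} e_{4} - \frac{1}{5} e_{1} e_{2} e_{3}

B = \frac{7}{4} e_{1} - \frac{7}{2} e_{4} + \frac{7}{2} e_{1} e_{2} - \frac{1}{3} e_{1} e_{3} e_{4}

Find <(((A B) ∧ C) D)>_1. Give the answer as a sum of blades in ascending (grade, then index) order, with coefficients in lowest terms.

step 1: \frac{5}{6} - \frac{63}{10} e_{2} - \frac{7}{2} e_{3} - \frac{35}{4} e_{1} e_{3} - \frac{63}{10} e_{1} e_{4} + \frac{7}{4} e_{2} e_{3} - \frac{1}{3} e_{2} e_{4} + \frac{35}{8} e_{3} e_{4} + \frac{3}{5} e_{1} e_{2} e_{3} + \frac{63}{20} e_{1} e_{2} e_{4} + \frac{35}{4} e_{2} e_{3} e_{4} - \frac{7}{2} e_{1} e_{2} e_{3} e_{4}
step 2: \frac{5}{8} e_{1} - \frac{5}{3} e_{4} + \frac{189}{40} e_{1} e_{2} + \frac{21}{8} e_{1} e_{3} + \frac{35}{6} e_{2} e_{3} + \frac{327}{20} e_{2} e_{4} + 7 e_{3} e_{4} + \frac{21}{16} e_{1} e_{2} e_{3} - \frac{1}{4} e_{1} e_{2} e_{4} + \frac{665}{32} e_{1} e_{3} e_{4} + \frac{49}{4} e_{2} e_{3} e_{4} - \frac{999}{80} e_{1} e_{2} e_{3} e_{4}
step 3: -\frac{88}{9} + \frac{569}{48} e_{1} + \frac{271}{120} e_{2} + \frac{959}{1200} e_{3} - \frac{10201}{400} e_{4} + \frac{67}{12} e_{1} e_{2} - \frac{33191}{960} e_{1} e_{3} - \frac{7955}{96} e_{1} e_{4} - \frac{269}{24} e_{2} e_{3} - \frac{1435}{32} e_{2} e_{4} + \frac{281}{120} e_{3} e_{4} + \frac{32727}{640} e_{1} e_{2} e_{3} + \frac{7283}{160} e_{1} e_{2} e_{4} - \frac{12407}{1600} e_{1} e_{3} e_{4} - \frac{3293}{45} e_{2} e_{3} e_{4} - \frac{293}{96} e_{1} e_{2} e_{3} e_{4}
step 4: \frac{569}{48} e_{1} + \frac{271}{120} e_{2} + \frac{959}{1200} e_{3} - \frac{10201}{400} e_{4}
Answer: \frac{569}{48} e_{1} + \frac{271}{120} e_{2} + \frac{959}{1200} e_{3} - \frac{10201}{400} e_{4}


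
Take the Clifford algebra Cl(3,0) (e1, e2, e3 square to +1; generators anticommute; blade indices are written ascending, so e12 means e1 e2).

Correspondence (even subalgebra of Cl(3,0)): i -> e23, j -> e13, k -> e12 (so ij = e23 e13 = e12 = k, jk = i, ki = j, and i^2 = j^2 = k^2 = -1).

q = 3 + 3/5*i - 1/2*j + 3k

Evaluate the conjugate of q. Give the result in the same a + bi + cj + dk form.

In blades: q = 3 + 3*e12 - 1/2*e13 + 3/5*e23.
Quaternion conjugation is reversion on the even subalgebra: the scalar is fixed and every grade-2 blade flips sign, giving 3 - 3*e12 + 1/2*e13 - 3/5*e23; translating back:
Answer: 3 - 3/5*i + 1/2*j - 3k


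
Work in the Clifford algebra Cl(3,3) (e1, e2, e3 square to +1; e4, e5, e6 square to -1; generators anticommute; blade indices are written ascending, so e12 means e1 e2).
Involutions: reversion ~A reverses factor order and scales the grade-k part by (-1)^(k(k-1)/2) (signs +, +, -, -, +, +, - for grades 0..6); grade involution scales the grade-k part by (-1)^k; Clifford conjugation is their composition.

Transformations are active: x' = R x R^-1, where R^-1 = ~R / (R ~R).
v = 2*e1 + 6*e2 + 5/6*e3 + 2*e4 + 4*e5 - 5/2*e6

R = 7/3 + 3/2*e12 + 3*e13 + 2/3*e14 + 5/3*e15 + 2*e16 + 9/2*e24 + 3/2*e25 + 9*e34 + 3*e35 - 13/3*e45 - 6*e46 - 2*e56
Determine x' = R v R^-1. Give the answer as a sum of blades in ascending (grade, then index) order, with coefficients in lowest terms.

~R = 7/3 - 3/2*e12 - 3*e13 - 2/3*e14 - 5/3*e15 - 2*e16 - 9/2*e24 - 3/2*e25 - 9*e34 - 3*e35 + 13/3*e45 + 6*e46 + 2*e56, and R ~R = -177/4, so R^-1 = ~R / (-177/4).
R v = 79/6*e1 - 4*e2 - 613/18*e3 - 173/6*e4 - 115/6*e5 - 179/6*e6 - 67/4*e123 + 8*e124 - e125 - 63/4*e126 + 211/9*e134 + 299/18*e135 - 55/6*e136 - 28/3*e145 - 53/3*e146 - 97/6*e156 + 201/4*e234 + 67/4*e235 - 11*e245 - 189/4*e246 - 63/4*e256 + 475/18*e345 - 55/2*e346 - 55/6*e356 + 185/6*e456
Answer: 998/531*e1 - 16/59*e2 - 4145/354*e3 - 226/531*e4 - 168/59*e5 - 3845/354*e6


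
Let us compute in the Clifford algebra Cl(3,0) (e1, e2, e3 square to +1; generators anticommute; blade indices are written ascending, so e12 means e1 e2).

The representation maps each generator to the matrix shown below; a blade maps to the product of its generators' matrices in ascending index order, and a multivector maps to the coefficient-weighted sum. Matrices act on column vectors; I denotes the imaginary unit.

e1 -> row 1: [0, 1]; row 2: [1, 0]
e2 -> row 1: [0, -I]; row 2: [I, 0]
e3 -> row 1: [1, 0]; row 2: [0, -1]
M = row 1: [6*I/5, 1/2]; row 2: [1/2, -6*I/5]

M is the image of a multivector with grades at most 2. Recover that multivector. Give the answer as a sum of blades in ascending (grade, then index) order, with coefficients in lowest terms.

Method: 1, rho(e1), rho(e2), rho(e3) form a trace-orthogonal basis of the 2x2 complex matrices (tr(X Y) = 2 if X = Y, else 0), so M = m0*1 + m1*rho(e1) + m2*rho(e2) + m3*rho(e3) with m0 = tr(M)/2 = 0, m1 = tr(M rho(e1))/2 = 1/2, m2 = tr(M rho(e2))/2 = 0, m3 = tr(M rho(e3))/2 = 6*I/5.
Multiplying table entries, the bivector images are rho(e12) = I*rho(e3), rho(e13) = -I*rho(e2), rho(e23) = I*rho(e1); with real blade coefficients the real parts of m0..m3 are the coefficients of 1, e1, e2, e3 and the imaginary parts give the bivectors (e23: Im m1, e13: -Im m2, e12: Im m3).
Answer: 1/2*e1 + 6/5*e12


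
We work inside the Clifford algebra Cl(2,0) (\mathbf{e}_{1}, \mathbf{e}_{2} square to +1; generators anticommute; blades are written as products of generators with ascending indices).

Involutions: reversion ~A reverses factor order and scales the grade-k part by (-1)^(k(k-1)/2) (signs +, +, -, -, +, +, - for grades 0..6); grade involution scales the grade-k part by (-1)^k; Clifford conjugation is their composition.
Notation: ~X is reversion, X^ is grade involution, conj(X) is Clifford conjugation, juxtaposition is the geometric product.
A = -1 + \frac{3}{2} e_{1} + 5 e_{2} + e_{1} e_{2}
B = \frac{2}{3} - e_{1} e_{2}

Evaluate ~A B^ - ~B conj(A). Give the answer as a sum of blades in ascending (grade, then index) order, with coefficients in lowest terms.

first term: -\frac{5}{3} + 6 e_{1} + \frac{11}{6} e_{2} + \frac{1}{3} e_{1} e_{2}
second term: \frac{1}{3} - 6 e_{1} - \frac{11}{6} e_{2} - \frac{5}{3} e_{1} e_{2}
Answer: -2 + 12 e_{1} + \frac{11}{3} e_{2} + 2 e_{1} e_{2}


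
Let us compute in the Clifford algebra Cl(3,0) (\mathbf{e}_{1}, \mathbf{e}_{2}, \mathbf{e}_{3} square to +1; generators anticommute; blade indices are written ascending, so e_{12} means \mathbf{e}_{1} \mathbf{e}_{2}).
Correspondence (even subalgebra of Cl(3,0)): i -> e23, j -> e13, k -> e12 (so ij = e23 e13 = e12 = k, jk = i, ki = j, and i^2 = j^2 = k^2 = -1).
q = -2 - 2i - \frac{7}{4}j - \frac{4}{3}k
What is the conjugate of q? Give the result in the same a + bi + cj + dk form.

In blades: q = -2 - \frac{4}{3} e_{12} - \frac{7}{4} e_{13} - 2 e_{23}.
Quaternion conjugation is reversion on the even subalgebra: the scalar is fixed and every grade-2 blade flips sign, giving -2 + \frac{4}{3} e_{12} + \frac{7}{4} e_{13} + 2 e_{23}; translating back:
Answer: -2 + 2i + \frac{7}{4}j + \frac{4}{3}k


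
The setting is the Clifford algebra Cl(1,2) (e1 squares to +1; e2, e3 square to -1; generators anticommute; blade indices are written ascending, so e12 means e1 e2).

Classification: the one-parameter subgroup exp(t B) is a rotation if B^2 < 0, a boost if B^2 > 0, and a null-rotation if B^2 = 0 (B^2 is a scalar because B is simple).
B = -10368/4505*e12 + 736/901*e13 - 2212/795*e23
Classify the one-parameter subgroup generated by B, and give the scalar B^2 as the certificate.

B^2 term by term: the squares give (-10368/4505)^2*(e12)^2 + (736/901)^2*(e13)^2 + (-2212/795)^2*(e23)^2 = 107495424/20295025*(+1) + 541696/811801*(+1) + 4892944/632025*(-1) = -16/9 (each basis 2-blade squares to minus the product of its generators' squares); cross terms between blades sharing an index anticommute and cancel. So B^2 = -16/9.
Answer: rotation, certificate B^2 = -16/9. The class reads off the invariant scalar -16/9 directly.


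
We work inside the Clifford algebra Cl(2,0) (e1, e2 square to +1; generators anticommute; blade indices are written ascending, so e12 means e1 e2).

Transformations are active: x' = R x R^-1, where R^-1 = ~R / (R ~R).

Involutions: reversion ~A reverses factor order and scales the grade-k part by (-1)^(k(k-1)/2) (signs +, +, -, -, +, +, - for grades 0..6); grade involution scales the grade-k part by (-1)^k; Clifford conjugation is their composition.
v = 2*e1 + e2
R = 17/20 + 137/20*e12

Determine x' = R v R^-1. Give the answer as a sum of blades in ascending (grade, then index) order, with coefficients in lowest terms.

~R = 17/20 - 137/20*e12, and R ~R = 9529/200, so R^-1 = ~R / (9529/200).
R v = 171/20*e1 - 257/20*e2
Answer: -16151/9529*e1 - 13898/9529*e2


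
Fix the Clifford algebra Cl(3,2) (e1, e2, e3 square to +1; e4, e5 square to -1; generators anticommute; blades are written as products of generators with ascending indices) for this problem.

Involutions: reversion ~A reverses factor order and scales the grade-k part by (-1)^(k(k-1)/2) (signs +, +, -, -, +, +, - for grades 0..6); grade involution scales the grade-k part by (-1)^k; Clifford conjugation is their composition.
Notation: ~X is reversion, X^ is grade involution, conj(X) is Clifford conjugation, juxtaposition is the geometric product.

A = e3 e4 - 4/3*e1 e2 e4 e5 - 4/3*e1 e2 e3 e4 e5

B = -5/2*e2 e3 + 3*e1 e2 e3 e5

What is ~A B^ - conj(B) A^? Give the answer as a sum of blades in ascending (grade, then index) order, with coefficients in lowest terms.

first term: -4*e4 - 5/2*e2 e4 - 4*e3 e4 - 10/3*e1 e4 e5 + 3*e1 e2 e4 e5 + 10/3*e1 e3 e4 e5
second term: 4*e4 + 5/2*e2 e4 + 4*e3 e4 - 10/3*e1 e4 e5 + 3*e1 e2 e4 e5 + 10/3*e1 e3 e4 e5
Answer: -8*e4 - 5*e2 e4 - 8*e3 e4


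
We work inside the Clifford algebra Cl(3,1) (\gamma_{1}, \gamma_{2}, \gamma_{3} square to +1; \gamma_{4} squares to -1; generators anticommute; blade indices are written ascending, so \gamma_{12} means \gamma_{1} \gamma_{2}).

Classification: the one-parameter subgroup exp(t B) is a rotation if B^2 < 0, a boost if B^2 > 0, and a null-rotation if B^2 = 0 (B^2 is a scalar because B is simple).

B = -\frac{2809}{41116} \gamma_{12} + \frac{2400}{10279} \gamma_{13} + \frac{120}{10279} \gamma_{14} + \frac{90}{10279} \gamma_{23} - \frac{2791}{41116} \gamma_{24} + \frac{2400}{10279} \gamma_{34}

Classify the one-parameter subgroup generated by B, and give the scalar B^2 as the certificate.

B^2 term by term: the squares give (-\frac{2809}{41116})^2*(\gamma_{12})^2 + (\frac{2400}{10279})^2*(\gamma_{13})^2 + (\frac{120}{10279})^2*(\gamma_{14})^2 + (\frac{90}{10279})^2*(\gamma_{23})^2 + (-\frac{2791}{41116})^2*(\gamma_{24})^2 + (\frac{2400}{10279})^2*(\gamma_{34})^2 = \frac{7890481}{1690525456}*(-1) + \frac{5760000}{105657841}*(-1) + \frac{14400}{105657841}*(+1) + \frac{8100}{105657841}*(-1) + \frac{7789681}{1690525456}*(+1) + \frac{5760000}{105657841}*(+1) = 0 (each basis 2-blade squares to minus the product of its generators' squares); cross terms between blades sharing an index anticommute and cancel; the commuting (index-disjoint) pairs give grade-4 terms 2*c*c'*(blade product), which cancel blade by blade — \gamma_{1234}: -\frac{3370800}{105657841} + \frac{3349200}{105657841} + \frac{21600}{105657841} = 0 — confirming B is simple. So B^2 = 0.
Answer: null-rotation, certificate B^2 = 0. No conjugation can change B^2 = 0; the sign gives the class.


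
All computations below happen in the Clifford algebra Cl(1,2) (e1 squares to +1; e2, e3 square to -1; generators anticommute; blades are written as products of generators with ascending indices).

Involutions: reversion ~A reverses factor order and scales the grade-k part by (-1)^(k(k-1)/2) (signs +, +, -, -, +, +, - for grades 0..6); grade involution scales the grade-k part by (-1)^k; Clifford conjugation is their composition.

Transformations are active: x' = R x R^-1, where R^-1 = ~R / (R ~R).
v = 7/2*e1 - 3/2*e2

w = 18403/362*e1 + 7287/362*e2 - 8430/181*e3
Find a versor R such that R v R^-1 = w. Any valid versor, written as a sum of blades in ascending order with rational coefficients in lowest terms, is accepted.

Reasoning: v^2 = w^2 = 10 since conjugation preserves the quadratic form; R = v + w = 9835/181*e1 + 3372/181*e2 - 8430/181*e3 is then valid when invertible, keeping its own part and reversing (v - w)/2.
Answer: 9835/181*e1 + 3372/181*e2 - 8430/181*e3


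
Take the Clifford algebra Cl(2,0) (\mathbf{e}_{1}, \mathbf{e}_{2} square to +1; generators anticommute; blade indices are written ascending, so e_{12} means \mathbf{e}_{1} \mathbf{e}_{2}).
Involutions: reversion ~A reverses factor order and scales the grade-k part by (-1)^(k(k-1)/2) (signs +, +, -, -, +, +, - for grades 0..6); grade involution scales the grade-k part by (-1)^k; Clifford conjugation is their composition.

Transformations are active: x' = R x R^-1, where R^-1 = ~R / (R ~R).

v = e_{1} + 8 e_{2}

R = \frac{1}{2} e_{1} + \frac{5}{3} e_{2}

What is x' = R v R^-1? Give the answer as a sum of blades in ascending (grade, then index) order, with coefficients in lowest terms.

~R = \frac{1}{2} e_{1} + \frac{5}{3} e_{2}, and R ~R = \frac{109}{36}, so R^-1 = ~R / (\frac{109}{36}).
R v = \frac{83}{6} + \frac{7}{3} e_{12}
Answer: \frac{389}{109} e_{1} + \frac{788}{109} e_{2}


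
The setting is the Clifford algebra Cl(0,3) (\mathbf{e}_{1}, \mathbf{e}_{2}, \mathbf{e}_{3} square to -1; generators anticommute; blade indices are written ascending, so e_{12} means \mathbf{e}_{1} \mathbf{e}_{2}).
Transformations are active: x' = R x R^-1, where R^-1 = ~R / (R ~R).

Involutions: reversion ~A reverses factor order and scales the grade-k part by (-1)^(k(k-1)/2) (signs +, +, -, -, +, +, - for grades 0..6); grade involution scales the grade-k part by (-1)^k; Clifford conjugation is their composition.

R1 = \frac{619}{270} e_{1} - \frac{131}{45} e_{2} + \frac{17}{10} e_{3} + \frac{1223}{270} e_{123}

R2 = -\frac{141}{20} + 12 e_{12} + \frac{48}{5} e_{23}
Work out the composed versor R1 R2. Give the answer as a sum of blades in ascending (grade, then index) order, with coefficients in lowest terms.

Distribute over the terms of R2 (each basis-blade product reordered to ascending indices, repeated generators contracted through their squares):
R1 (-\frac{141}{20}) = -\frac{29093}{1800} e_{1} + \frac{6157}{300} e_{2} - \frac{2397}{200} e_{3} - \frac{57481}{1800} e_{123}
R1 (12 e_{12}) = -\frac{524}{15} e_{1} - \frac{1238}{45} e_{2} - \frac{2446}{45} e_{3} + \frac{102}{5} e_{123}
R1 (\frac{48}{5} e_{23}) = -\frac{9784}{225} e_{1} + \frac{408}{25} e_{2} + \frac{2096}{75} e_{3} + \frac{4952}{225} e_{123}
Summing the partial products and collecting blades:
Answer: -\frac{34049}{360} e_{1} + \frac{8399}{900} e_{2} - \frac{69109}{1800} e_{3} + \frac{419}{40} e_{123}


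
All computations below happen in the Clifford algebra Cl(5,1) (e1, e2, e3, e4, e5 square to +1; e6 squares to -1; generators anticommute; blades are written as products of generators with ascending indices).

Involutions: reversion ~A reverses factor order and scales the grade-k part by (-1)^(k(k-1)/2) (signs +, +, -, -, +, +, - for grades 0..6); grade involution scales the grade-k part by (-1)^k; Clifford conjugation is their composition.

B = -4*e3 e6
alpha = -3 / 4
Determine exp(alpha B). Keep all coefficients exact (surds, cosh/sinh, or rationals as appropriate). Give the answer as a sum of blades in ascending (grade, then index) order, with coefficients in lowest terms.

B^2 = (-4)^2*(e3 e6)^2 = 16*(+1) = 16 (a basis 2-blade squares to minus the product of its generators' squares).
B^2 = 16 — the series telescopes hyperbolically here: l = 4, alpha*l = -3, so exp(alpha B) = cosh(-3) + (sinh(-3)/4)*B = cosh(3) + (-sinh(3)/4)*B.
Answer: cosh(3) + sinh(3)*e3 e6


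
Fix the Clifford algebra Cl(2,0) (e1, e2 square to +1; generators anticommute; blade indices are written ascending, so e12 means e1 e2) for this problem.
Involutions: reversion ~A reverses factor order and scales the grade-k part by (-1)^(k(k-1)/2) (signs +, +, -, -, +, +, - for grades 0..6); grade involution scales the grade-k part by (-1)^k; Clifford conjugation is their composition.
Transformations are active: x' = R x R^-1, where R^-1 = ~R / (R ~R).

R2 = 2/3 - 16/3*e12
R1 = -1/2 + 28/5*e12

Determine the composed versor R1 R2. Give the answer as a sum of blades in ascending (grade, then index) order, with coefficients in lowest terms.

Distribute over the terms of R1 (each basis-blade product reordered to ascending indices, repeated generators contracted through their squares):
(-1/2) R2 = -1/3 + 8/3*e12
(28/5*e12) R2 = 448/15 + 56/15*e12
Summing the partial products and collecting blades:
Answer: 443/15 + 32/5*e12


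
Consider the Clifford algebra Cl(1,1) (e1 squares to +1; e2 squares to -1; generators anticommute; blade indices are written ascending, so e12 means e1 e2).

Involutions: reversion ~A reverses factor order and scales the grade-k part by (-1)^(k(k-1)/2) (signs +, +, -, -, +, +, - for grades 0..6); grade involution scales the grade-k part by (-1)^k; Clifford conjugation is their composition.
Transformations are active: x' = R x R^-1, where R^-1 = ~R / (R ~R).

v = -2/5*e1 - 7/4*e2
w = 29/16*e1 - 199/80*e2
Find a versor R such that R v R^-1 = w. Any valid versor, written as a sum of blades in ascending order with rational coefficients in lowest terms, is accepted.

A norm check does it: q(v) = q(w) = -1161/400, hence R = v + w = 113/80*e1 - 339/80*e2 realises the map — parallel part kept, (v - w)/2 negated, v carried to w.
Answer: 113/80*e1 - 339/80*e2


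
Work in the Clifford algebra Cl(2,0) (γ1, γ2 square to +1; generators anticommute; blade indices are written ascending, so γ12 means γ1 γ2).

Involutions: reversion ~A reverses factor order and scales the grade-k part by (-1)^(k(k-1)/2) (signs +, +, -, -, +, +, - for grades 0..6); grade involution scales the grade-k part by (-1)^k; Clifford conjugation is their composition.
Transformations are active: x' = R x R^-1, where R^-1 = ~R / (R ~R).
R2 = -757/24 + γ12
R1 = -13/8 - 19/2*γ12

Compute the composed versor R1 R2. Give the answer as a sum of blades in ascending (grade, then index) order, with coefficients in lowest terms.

Distribute over the terms of R1 (each basis-blade product reordered to ascending indices, repeated generators contracted through their squares):
(-13/8) R2 = 9841/192 - 13/8*γ12
(-19/2*γ12) R2 = 19/2 + 14383/48*γ12
Summing the partial products and collecting blades:
Answer: 11665/192 + 14305/48*γ12


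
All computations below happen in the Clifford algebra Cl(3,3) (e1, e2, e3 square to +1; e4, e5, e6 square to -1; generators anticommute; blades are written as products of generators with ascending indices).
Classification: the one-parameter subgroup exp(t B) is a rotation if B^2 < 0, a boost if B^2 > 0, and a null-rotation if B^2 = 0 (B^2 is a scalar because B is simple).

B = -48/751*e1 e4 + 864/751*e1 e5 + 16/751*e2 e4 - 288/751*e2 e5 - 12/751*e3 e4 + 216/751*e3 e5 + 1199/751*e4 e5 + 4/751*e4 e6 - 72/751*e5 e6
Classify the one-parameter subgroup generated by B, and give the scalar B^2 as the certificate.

B^2 term by term: the squares give (-48/751)^2*(e1 e4)^2 + (864/751)^2*(e1 e5)^2 + (16/751)^2*(e2 e4)^2 + (-288/751)^2*(e2 e5)^2 + (-12/751)^2*(e3 e4)^2 + (216/751)^2*(e3 e5)^2 + (1199/751)^2*(e4 e5)^2 + (4/751)^2*(e4 e6)^2 + (-72/751)^2*(e5 e6)^2 = 2304/564001*(+1) + 746496/564001*(+1) + 256/564001*(+1) + 82944/564001*(+1) + 144/564001*(+1) + 46656/564001*(+1) + 1437601/564001*(-1) + 16/564001*(-1) + 5184/564001*(-1) = -1 (each basis 2-blade squares to minus the product of its generators' squares); cross terms between blades sharing an index anticommute and cancel; the commuting (index-disjoint) pairs give grade-4 terms 2*c*c'*(blade product), which cancel blade by blade — e1 e2 e4 e5: -27648/564001 + 27648/564001 = 0; e1 e3 e4 e5: 20736/564001 - 20736/564001 = 0; e1 e4 e5 e6: 6912/564001 - 6912/564001 = 0; e2 e3 e4 e5: -6912/564001 + 6912/564001 = 0; e2 e4 e5 e6: -2304/564001 + 2304/564001 = 0; e3 e4 e5 e6: 1728/564001 - 1728/564001 = 0 — confirming B is simple. So B^2 = -1.
Answer: rotation, certificate B^2 = -1. The class reads off the invariant scalar -1 directly.


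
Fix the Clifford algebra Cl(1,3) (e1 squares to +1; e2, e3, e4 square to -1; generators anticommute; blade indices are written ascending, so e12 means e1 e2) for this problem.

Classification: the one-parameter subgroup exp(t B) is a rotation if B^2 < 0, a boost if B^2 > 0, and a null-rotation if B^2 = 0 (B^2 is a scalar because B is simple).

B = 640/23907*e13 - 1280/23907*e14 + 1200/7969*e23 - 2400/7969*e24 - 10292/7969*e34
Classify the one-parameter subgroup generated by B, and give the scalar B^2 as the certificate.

B^2 term by term: the squares give (640/23907)^2*(e13)^2 + (-1280/23907)^2*(e14)^2 + (1200/7969)^2*(e23)^2 + (-2400/7969)^2*(e24)^2 + (-10292/7969)^2*(e34)^2 = 409600/571544649*(+1) + 1638400/571544649*(+1) + 1440000/63504961*(-1) + 5760000/63504961*(-1) + 105925264/63504961*(-1) = -16/9 (each basis 2-blade squares to minus the product of its generators' squares); cross terms between blades sharing an index anticommute and cancel; the commuting (index-disjoint) pairs give grade-4 terms 2*c*c'*(blade product), which cancel blade by blade — e1234: 1024000/63504961 - 1024000/63504961 = 0 — confirming B is simple. So B^2 = -16/9.
Answer: rotation, certificate B^2 = -16/9. Why this suffices: the scalar -16/9 survives any versor conjugation, so its sign alone determines the class however B is presented.


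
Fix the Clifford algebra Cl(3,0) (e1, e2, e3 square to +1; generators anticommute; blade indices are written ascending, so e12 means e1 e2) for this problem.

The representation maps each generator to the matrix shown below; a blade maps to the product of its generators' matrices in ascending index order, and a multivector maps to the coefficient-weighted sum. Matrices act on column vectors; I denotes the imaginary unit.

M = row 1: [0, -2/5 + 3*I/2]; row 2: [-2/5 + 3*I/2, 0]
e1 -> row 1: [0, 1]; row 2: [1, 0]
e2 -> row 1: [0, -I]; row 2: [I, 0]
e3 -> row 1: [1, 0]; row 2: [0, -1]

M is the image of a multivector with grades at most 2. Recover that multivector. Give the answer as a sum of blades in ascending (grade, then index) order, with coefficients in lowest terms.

Method: 1, rho(e1), rho(e2), rho(e3) form a trace-orthogonal basis of the 2x2 complex matrices (tr(X Y) = 2 if X = Y, else 0), so M = m0*1 + m1*rho(e1) + m2*rho(e2) + m3*rho(e3) with m0 = tr(M)/2 = 0, m1 = tr(M rho(e1))/2 = -2/5 + 3*I/2, m2 = tr(M rho(e2))/2 = 0, m3 = tr(M rho(e3))/2 = 0.
Multiplying table entries, the bivector images are rho(e12) = I*rho(e3), rho(e13) = -I*rho(e2), rho(e23) = I*rho(e1); with real blade coefficients the real parts of m0..m3 are the coefficients of 1, e1, e2, e3 and the imaginary parts give the bivectors (e23: Im m1, e13: -Im m2, e12: Im m3).
Answer: -2/5*e1 + 3/2*e23


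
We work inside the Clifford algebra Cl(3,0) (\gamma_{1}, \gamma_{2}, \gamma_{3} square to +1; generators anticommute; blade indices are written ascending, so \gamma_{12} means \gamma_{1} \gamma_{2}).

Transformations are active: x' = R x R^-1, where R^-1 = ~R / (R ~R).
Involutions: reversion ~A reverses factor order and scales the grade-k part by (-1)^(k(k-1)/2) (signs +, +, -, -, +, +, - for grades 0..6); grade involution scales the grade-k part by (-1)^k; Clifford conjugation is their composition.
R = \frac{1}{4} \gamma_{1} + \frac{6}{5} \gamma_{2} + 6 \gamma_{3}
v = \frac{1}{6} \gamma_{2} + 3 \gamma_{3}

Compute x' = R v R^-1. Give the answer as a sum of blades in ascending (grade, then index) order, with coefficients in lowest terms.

~R = \frac{1}{4} \gamma_{1} + \frac{6}{5} \gamma_{2} + 6 \gamma_{3}, and R ~R = \frac{15001}{400}, so R^-1 = ~R / (\frac{15001}{400}).
R v = \frac{91}{5} + \frac{1}{24} \gamma_{12} + \frac{3}{4} \gamma_{13} + \frac{13}{5} \gamma_{23}
Answer: \frac{520}{2143} \gamma_{1} + \frac{12833}{12858} \gamma_{2} + \frac{6051}{2143} \gamma_{3}


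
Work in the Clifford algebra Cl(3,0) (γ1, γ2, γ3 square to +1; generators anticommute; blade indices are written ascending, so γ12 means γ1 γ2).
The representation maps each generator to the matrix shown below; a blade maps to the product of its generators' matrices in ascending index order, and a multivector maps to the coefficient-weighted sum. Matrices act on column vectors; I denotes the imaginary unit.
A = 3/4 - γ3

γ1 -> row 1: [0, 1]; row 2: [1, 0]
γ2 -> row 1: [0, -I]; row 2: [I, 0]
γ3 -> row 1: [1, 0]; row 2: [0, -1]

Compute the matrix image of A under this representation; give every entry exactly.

M = (3/4)*1 + (-1)*rho(γ3), summed entrywise (1 is the identity matrix):
Answer: row 1: [-1/4, 0]; row 2: [0, 7/4]


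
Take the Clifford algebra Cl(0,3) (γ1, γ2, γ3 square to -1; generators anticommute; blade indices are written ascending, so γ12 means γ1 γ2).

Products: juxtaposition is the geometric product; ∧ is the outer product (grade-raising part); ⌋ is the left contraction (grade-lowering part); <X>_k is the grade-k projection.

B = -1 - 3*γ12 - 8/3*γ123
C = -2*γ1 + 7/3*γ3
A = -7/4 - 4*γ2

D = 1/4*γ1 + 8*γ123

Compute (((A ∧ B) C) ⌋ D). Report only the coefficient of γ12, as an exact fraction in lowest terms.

step 1: 7/4 + 4*γ2 + 21/4*γ12 + 14/3*γ123
step 2: -7/2*γ1 - 21/2*γ2 + 49/12*γ3 - 26/9*γ12 + 56/3*γ23 + 49/4*γ123
step 3: 791/8 - 448/3*γ1 + 208/9*γ3 - 98/3*γ12 - 84*γ13 + 28*γ23
Answer: -98/3


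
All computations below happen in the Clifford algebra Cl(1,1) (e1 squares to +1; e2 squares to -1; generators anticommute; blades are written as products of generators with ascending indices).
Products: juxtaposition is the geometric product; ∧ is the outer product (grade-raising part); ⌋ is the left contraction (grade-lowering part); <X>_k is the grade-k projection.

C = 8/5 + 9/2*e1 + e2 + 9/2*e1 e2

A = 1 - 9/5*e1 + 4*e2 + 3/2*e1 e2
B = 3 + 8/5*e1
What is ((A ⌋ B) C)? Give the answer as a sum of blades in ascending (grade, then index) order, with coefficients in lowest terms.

step 1: 3/25 + 8/5*e1
step 2: 924/125 + 31/10*e1 + 183/25*e2 + 107/50*e1 e2
Answer: 924/125 + 31/10*e1 + 183/25*e2 + 107/50*e1 e2


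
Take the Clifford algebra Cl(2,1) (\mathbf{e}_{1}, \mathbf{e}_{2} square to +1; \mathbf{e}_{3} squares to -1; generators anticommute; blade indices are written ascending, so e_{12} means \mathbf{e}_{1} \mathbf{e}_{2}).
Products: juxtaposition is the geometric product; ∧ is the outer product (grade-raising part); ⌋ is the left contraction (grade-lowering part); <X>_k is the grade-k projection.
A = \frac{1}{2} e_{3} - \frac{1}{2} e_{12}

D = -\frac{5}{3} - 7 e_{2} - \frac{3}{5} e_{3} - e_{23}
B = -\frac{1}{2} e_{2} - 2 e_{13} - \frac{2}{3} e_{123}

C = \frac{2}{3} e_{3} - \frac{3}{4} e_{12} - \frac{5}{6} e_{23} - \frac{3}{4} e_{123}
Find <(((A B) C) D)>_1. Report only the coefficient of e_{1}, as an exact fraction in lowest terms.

step 1: -\frac{3}{4} e_{1} - \frac{1}{3} e_{3} + \frac{1}{3} e_{12} - \frac{3}{4} e_{23}
step 2: \frac{79}{72} + \frac{9}{16} e_{1} + \frac{193}{144} e_{2} + \frac{1}{4} e_{3} - \frac{1}{4} e_{12} - \frac{193}{144} e_{13} + \frac{9}{16} e_{23} + \frac{79}{72} e_{123}
step 3: -\frac{12553}{1080} - \frac{49}{45} e_{1} - \frac{10613}{1080} e_{2} + \frac{137}{90} e_{3} - \frac{137}{90} e_{12} + \frac{10613}{1080} e_{13} - \frac{49}{45} e_{23} - \frac{12553}{1080} e_{123}
step 4: -\frac{49}{45} e_{1} - \frac{10613}{1080} e_{2} + \frac{137}{90} e_{3}
Answer: -\frac{49}{45}


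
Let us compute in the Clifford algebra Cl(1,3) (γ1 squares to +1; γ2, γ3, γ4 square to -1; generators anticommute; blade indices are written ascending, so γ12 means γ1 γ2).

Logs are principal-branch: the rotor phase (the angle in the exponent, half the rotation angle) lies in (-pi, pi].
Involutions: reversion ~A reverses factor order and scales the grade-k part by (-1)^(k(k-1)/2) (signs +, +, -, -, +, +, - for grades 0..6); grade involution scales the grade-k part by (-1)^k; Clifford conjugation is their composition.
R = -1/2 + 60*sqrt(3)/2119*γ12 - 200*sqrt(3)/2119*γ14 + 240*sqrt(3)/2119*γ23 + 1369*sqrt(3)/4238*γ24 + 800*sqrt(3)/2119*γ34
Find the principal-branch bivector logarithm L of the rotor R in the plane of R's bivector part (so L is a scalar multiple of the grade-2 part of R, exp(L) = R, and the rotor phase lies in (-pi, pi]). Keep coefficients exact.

The scalar part of R is -1/2, which pins the rotor phase on the principal branch; dividing the bivector part by the sine of that phase recovers the unit plane, and L is the phase times that plane.
Concretely: cos(phase) = -1/2 gives phase = ±2*pi/3, and since phase/sin(phase) is even the sign is immaterial: L = (phase/sin(phase)) * <R>_2 = (4*sqrt(3)*pi/9) * <R>_2.
Answer: 80*pi/2119*γ12 - 800*pi/6357*γ14 + 320*pi/2119*γ23 + 2738*pi/6357*γ24 + 3200*pi/6357*γ34
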